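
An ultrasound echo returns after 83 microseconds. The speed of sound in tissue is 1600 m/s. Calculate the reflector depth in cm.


depth = c * t / 2
t = 83 us = 8.3000e-05 s
depth = 1600 * 8.3000e-05 / 2
depth = 0.0664 m = 6.64 cm


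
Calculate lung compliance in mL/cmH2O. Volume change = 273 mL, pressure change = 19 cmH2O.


C = dV / dP
C = 273 / 19
C = 14.37 mL/cmH2O


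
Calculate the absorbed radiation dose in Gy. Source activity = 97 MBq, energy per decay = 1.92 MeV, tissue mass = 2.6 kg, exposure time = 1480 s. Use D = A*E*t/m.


A = 97 MBq = 9.7000e+07 Bq
E = 1.92 MeV = 3.07584e-13 J
D = A*E*t/m = 9.7000e+07*3.07584e-13*1480/2.6
D = 0.01698 Gy


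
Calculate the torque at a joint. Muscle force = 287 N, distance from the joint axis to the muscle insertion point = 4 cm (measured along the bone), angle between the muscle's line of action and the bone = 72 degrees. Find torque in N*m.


Torque = F * d * sin(theta)   (moment arm = d*sin(theta))
d = 4 cm = 0.04 m
Torque = 287 * 0.04 * sin(72)
Torque = 10.92 N*m


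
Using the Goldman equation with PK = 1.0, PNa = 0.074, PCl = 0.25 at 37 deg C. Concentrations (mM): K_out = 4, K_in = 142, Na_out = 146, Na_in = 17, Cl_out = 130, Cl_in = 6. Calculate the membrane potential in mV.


Vm = (RT/F)*ln((PK*Ko + PNa*Nao + PCl*Cli)/(PK*Ki + PNa*Nai + PCl*Clo))
Numer = 16.304, Denom = 175.758
Vm = -63.54 mV


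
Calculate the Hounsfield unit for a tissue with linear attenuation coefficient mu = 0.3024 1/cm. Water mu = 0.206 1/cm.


HU = ((mu_tissue - mu_water) / mu_water) * 1000
HU = ((0.3024 - 0.206) / 0.206) * 1000
HU = 468


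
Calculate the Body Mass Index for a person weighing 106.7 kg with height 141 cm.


BMI = weight / height^2
height = 141 cm = 1.41 m
BMI = 106.7 / 1.41^2
BMI = 53.67 kg/m^2


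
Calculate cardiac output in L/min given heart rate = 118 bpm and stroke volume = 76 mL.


CO = HR * SV
CO = 118 * 76 / 1000
CO = 8.968 L/min


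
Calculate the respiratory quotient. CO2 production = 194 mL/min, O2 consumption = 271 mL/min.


RQ = VCO2 / VO2
RQ = 194 / 271
RQ = 0.7159


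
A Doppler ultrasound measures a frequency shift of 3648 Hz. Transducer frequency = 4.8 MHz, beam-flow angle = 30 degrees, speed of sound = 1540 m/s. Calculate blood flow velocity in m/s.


v = fd * c / (2 * f0 * cos(theta))
v = 3648 * 1540 / (2 * 4.8000e+06 * cos(30))
v = 0.6757 m/s


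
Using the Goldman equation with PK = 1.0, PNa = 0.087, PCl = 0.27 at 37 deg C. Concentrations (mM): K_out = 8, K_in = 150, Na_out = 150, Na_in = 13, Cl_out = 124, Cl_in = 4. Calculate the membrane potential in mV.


Vm = (RT/F)*ln((PK*Ko + PNa*Nao + PCl*Cli)/(PK*Ki + PNa*Nai + PCl*Clo))
Numer = 22.13, Denom = 184.611
Vm = -56.69 mV


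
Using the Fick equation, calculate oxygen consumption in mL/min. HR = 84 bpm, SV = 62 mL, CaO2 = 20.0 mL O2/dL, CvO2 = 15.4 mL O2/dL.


CO = HR*SV = 84*62/1000 = 5.208 L/min
a-v O2 diff = 20.0 - 15.4 = 4.6 mL/dL
VO2 = CO * (CaO2-CvO2) * 10 dL/L
VO2 = 5.208 * 4.6 * 10
VO2 = 239.6 mL/min


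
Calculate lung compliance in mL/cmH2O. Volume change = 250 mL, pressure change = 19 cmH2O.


C = dV / dP
C = 250 / 19
C = 13.16 mL/cmH2O


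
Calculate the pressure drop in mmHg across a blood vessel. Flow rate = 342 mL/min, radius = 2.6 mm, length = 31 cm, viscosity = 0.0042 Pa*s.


dP = 8*mu*L*Q / (pi*r^4)
Q = 342 mL/min = 5.7e-06 m^3/s
dP = 413.554 Pa = 413.554 / 133.322 mmHg = 3.102 mmHg


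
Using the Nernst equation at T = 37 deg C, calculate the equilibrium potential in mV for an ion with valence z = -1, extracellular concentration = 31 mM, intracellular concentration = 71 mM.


E = (RT/(zF)) * ln(C_out/C_in)
T = 37 + 273.15 = 310.15 K
E = (8.314 * 310.15 / (-1 * 96485)) * ln(31/71)
E = 22.15 mV


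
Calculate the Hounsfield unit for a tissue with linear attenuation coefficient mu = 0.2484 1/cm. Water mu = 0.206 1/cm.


HU = ((mu_tissue - mu_water) / mu_water) * 1000
HU = ((0.2484 - 0.206) / 0.206) * 1000
HU = 205.8


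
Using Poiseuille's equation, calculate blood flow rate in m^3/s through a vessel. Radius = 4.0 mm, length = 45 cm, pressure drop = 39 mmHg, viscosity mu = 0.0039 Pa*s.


Q = pi*r^4*dP / (8*mu*L)
r = 0.004 m, L = 0.45 m
dP = 39 mmHg = 5199.558 Pa
Q = 2.9784e-04 m^3/s


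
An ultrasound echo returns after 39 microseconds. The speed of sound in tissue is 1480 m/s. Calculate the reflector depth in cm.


depth = c * t / 2
t = 39 us = 3.9000e-05 s
depth = 1480 * 3.9000e-05 / 2
depth = 0.02886 m = 2.886 cm


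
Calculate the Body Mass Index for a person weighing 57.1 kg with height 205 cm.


BMI = weight / height^2
height = 205 cm = 2.05 m
BMI = 57.1 / 2.05^2
BMI = 13.59 kg/m^2


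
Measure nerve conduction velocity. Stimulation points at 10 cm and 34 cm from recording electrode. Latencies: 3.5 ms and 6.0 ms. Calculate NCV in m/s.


Distance = (34 - 10) / 100 = 0.24 m
dt = (6.0 - 3.5) / 1000 = 0.0025 s
NCV = dist / dt = 96 m/s


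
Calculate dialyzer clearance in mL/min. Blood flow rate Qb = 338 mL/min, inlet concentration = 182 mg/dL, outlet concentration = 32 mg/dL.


K = Qb * (Cb_in - Cb_out) / Cb_in
K = 338 * (182 - 32) / 182
K = 278.6 mL/min


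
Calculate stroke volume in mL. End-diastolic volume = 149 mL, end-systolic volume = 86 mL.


SV = EDV - ESV
SV = 149 - 86
SV = 63 mL


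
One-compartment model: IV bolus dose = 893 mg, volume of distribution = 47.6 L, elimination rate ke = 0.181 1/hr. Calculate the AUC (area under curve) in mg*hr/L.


C0 = Dose/Vd = 893/47.6 = 18.7605 mg/L
AUC = C0/ke = 18.7605/0.181
AUC = 103.6 mg*hr/L


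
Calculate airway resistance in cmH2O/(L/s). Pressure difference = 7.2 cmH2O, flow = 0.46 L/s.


R = dP / flow
R = 7.2 / 0.46
R = 15.65 cmH2O/(L/s)


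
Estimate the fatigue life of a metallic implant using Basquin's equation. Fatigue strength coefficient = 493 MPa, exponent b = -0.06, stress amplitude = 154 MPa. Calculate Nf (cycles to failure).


sigma_a = sigma_f' * (2Nf)^b
2Nf = (sigma_a/sigma_f')^(1/b)
2Nf = (154/493)^(1/-0.06)
2Nf = 2.6430374e+08
Nf = 1.3215e+08


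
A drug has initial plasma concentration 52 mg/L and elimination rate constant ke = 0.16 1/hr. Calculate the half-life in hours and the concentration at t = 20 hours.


t_half = ln(2) / ke = 0.693147 / 0.16 = 4.332 hr
C(t) = C0 * exp(-ke*t) = 52 * exp(-0.16*20)
C(20) = 2.12 mg/L


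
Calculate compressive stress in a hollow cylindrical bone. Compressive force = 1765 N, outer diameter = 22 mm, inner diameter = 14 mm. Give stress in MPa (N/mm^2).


A = pi*(r_o^2 - r_i^2)
r_o = 11 mm, r_i = 7 mm
A = 226.195 mm^2
sigma = F/A = 1765 / 226.195
sigma = 7.803 MPa


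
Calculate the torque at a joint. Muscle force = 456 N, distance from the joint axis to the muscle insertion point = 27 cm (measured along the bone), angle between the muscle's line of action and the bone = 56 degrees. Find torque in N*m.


Torque = F * d * sin(theta)   (moment arm = d*sin(theta))
d = 27 cm = 0.27 m
Torque = 456 * 0.27 * sin(56)
Torque = 102.1 N*m


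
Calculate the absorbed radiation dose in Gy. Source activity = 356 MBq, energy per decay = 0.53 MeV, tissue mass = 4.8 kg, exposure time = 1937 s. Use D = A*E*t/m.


A = 356 MBq = 3.5600e+08 Bq
E = 0.53 MeV = 8.4906e-14 J
D = A*E*t/m = 3.5600e+08*8.4906e-14*1937/4.8
D = 0.0122 Gy


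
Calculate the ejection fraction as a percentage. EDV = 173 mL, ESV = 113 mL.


SV = EDV - ESV = 173 - 113 = 60 mL
EF = SV/EDV * 100 = 60/173 * 100
EF = 34.68%


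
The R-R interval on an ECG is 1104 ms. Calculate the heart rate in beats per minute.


HR = 60 / RR_interval(s)
RR = 1104 ms = 1.104 s
HR = 60 / 1.104 = 54.35 bpm


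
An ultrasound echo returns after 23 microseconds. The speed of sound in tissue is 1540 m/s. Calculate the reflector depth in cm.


depth = c * t / 2
t = 23 us = 2.3000e-05 s
depth = 1540 * 2.3000e-05 / 2
depth = 0.01771 m = 1.771 cm


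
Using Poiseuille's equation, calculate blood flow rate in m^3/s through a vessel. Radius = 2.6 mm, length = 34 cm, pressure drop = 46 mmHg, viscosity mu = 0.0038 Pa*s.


Q = pi*r^4*dP / (8*mu*L)
r = 0.0026 m, L = 0.34 m
dP = 46 mmHg = 6132.812 Pa
Q = 8.5183e-05 m^3/s


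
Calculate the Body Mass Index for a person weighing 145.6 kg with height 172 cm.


BMI = weight / height^2
height = 172 cm = 1.72 m
BMI = 145.6 / 1.72^2
BMI = 49.22 kg/m^2


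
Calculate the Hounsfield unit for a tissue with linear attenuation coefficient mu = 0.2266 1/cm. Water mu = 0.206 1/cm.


HU = ((mu_tissue - mu_water) / mu_water) * 1000
HU = ((0.2266 - 0.206) / 0.206) * 1000
HU = 100


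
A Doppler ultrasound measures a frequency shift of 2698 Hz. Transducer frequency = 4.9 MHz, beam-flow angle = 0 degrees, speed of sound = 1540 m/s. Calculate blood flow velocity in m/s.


v = fd * c / (2 * f0 * cos(theta))
v = 2698 * 1540 / (2 * 4.9000e+06 * cos(0))
v = 0.424 m/s


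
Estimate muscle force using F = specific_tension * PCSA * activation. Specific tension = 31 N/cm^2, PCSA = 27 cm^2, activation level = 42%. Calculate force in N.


F = sigma * PCSA * activation
F = 31 * 27 * 0.42
F = 351.5 N


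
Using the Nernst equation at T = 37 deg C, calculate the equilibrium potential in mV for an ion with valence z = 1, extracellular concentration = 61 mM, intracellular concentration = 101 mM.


E = (RT/(zF)) * ln(C_out/C_in)
T = 37 + 273.15 = 310.15 K
E = (8.314 * 310.15 / (1 * 96485)) * ln(61/101)
E = -13.48 mV


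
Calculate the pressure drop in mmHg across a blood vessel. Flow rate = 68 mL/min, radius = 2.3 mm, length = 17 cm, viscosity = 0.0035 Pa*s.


dP = 8*mu*L*Q / (pi*r^4)
Q = 68 mL/min = 1.13333e-06 m^3/s
dP = 61.3624 Pa = 61.3624 / 133.322 mmHg = 0.4603 mmHg


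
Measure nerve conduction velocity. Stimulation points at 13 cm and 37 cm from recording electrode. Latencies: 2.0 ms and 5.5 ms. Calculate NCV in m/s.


Distance = (37 - 13) / 100 = 0.24 m
dt = (5.5 - 2.0) / 1000 = 0.0035 s
NCV = dist / dt = 68.57 m/s


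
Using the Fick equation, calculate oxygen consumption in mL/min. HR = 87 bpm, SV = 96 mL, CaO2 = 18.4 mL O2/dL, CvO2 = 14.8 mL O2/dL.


CO = HR*SV = 87*96/1000 = 8.352 L/min
a-v O2 diff = 18.4 - 14.8 = 3.6 mL/dL
VO2 = CO * (CaO2-CvO2) * 10 dL/L
VO2 = 8.352 * 3.6 * 10
VO2 = 300.7 mL/min


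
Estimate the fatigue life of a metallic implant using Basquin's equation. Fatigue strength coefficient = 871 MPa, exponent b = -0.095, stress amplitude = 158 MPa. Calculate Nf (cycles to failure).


sigma_a = sigma_f' * (2Nf)^b
2Nf = (sigma_a/sigma_f')^(1/b)
2Nf = (158/871)^(1/-0.095)
2Nf = 63650338
Nf = 3.1825e+07


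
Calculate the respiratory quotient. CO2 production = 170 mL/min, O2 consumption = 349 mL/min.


RQ = VCO2 / VO2
RQ = 170 / 349
RQ = 0.4871


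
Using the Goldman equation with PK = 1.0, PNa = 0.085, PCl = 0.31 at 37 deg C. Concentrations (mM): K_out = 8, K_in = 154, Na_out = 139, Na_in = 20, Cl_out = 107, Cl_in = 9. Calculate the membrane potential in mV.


Vm = (RT/F)*ln((PK*Ko + PNa*Nao + PCl*Cli)/(PK*Ki + PNa*Nai + PCl*Clo))
Numer = 22.605, Denom = 188.87
Vm = -56.73 mV


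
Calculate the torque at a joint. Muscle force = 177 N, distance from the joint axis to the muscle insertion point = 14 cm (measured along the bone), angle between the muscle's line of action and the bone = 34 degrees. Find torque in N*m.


Torque = F * d * sin(theta)   (moment arm = d*sin(theta))
d = 14 cm = 0.14 m
Torque = 177 * 0.14 * sin(34)
Torque = 13.86 N*m


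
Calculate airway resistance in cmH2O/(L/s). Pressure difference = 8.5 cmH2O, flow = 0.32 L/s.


R = dP / flow
R = 8.5 / 0.32
R = 26.56 cmH2O/(L/s)


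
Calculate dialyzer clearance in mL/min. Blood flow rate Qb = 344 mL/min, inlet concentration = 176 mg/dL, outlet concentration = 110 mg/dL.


K = Qb * (Cb_in - Cb_out) / Cb_in
K = 344 * (176 - 110) / 176
K = 129 mL/min


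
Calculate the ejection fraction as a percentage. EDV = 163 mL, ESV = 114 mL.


SV = EDV - ESV = 163 - 114 = 49 mL
EF = SV/EDV * 100 = 49/163 * 100
EF = 30.06%


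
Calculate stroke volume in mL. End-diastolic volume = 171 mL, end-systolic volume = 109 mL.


SV = EDV - ESV
SV = 171 - 109
SV = 62 mL


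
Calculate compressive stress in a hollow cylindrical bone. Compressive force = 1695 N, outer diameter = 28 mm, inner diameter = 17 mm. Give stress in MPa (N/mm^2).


A = pi*(r_o^2 - r_i^2)
r_o = 14 mm, r_i = 8.5 mm
A = 388.772 mm^2
sigma = F/A = 1695 / 388.772
sigma = 4.36 MPa


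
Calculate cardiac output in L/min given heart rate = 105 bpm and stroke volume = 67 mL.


CO = HR * SV
CO = 105 * 67 / 1000
CO = 7.035 L/min


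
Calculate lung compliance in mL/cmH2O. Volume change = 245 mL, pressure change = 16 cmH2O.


C = dV / dP
C = 245 / 16
C = 15.31 mL/cmH2O


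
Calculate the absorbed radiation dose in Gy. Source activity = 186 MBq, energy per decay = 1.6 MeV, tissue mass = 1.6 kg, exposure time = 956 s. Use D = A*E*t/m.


A = 186 MBq = 1.8600e+08 Bq
E = 1.6 MeV = 2.5632e-13 J
D = A*E*t/m = 1.8600e+08*2.5632e-13*956/1.6
D = 0.02849 Gy


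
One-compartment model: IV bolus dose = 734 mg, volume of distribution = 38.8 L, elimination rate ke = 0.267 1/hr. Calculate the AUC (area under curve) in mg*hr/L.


C0 = Dose/Vd = 734/38.8 = 18.9175 mg/L
AUC = C0/ke = 18.9175/0.267
AUC = 70.85 mg*hr/L


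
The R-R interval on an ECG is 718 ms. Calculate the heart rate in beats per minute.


HR = 60 / RR_interval(s)
RR = 718 ms = 0.718 s
HR = 60 / 0.718 = 83.57 bpm


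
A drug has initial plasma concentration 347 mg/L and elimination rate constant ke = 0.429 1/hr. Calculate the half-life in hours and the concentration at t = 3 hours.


t_half = ln(2) / ke = 0.693147 / 0.429 = 1.616 hr
C(t) = C0 * exp(-ke*t) = 347 * exp(-0.429*3)
C(3) = 95.81 mg/L


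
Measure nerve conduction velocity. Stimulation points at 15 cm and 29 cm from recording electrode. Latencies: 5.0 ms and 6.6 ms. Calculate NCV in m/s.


Distance = (29 - 15) / 100 = 0.14 m
dt = (6.6 - 5.0) / 1000 = 0.0016 s
NCV = dist / dt = 87.5 m/s


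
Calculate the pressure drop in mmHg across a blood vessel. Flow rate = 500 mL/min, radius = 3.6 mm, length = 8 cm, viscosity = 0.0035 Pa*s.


dP = 8*mu*L*Q / (pi*r^4)
Q = 500 mL/min = 8.33333e-06 m^3/s
dP = 35.3758 Pa = 35.3758 / 133.322 mmHg = 0.2653 mmHg


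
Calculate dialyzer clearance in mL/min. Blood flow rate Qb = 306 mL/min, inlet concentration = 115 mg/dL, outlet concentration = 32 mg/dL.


K = Qb * (Cb_in - Cb_out) / Cb_in
K = 306 * (115 - 32) / 115
K = 220.9 mL/min


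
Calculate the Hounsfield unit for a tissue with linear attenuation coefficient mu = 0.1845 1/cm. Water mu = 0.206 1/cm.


HU = ((mu_tissue - mu_water) / mu_water) * 1000
HU = ((0.1845 - 0.206) / 0.206) * 1000
HU = -104.4


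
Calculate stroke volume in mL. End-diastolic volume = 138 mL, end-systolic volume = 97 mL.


SV = EDV - ESV
SV = 138 - 97
SV = 41 mL


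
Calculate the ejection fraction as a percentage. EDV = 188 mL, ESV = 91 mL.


SV = EDV - ESV = 188 - 91 = 97 mL
EF = SV/EDV * 100 = 97/188 * 100
EF = 51.6%


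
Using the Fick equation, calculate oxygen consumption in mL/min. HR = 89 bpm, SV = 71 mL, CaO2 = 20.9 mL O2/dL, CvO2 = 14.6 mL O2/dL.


CO = HR*SV = 89*71/1000 = 6.319 L/min
a-v O2 diff = 20.9 - 14.6 = 6.3 mL/dL
VO2 = CO * (CaO2-CvO2) * 10 dL/L
VO2 = 6.319 * 6.3 * 10
VO2 = 398.1 mL/min


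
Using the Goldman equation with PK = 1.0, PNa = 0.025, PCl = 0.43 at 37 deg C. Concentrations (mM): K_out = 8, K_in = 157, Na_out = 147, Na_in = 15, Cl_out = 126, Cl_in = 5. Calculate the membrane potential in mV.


Vm = (RT/F)*ln((PK*Ko + PNa*Nao + PCl*Cli)/(PK*Ki + PNa*Nai + PCl*Clo))
Numer = 13.825, Denom = 211.555
Vm = -72.91 mV


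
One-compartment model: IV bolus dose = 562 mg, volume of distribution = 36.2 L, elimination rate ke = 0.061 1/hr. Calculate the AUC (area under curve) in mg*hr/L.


C0 = Dose/Vd = 562/36.2 = 15.5249 mg/L
AUC = C0/ke = 15.5249/0.061
AUC = 254.5 mg*hr/L


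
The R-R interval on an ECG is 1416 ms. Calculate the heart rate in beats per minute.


HR = 60 / RR_interval(s)
RR = 1416 ms = 1.416 s
HR = 60 / 1.416 = 42.37 bpm


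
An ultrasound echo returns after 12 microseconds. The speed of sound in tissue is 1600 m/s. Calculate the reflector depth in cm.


depth = c * t / 2
t = 12 us = 1.2000e-05 s
depth = 1600 * 1.2000e-05 / 2
depth = 0.0096 m = 0.96 cm


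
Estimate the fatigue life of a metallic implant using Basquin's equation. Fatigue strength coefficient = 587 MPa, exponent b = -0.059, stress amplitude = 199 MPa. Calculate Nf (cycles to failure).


sigma_a = sigma_f' * (2Nf)^b
2Nf = (sigma_a/sigma_f')^(1/b)
2Nf = (199/587)^(1/-0.059)
2Nf = 91718733
Nf = 4.5859e+07


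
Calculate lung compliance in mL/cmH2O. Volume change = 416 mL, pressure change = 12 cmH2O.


C = dV / dP
C = 416 / 12
C = 34.67 mL/cmH2O


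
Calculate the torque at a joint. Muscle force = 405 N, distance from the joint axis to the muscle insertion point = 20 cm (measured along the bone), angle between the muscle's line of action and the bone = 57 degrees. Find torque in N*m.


Torque = F * d * sin(theta)   (moment arm = d*sin(theta))
d = 20 cm = 0.2 m
Torque = 405 * 0.2 * sin(57)
Torque = 67.93 N*m


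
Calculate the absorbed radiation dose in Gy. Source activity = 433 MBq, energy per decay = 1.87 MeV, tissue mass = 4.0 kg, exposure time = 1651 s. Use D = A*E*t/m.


A = 433 MBq = 4.3300e+08 Bq
E = 1.87 MeV = 2.99574e-13 J
D = A*E*t/m = 4.3300e+08*2.99574e-13*1651/4.0
D = 0.05354 Gy


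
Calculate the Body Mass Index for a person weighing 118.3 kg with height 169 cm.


BMI = weight / height^2
height = 169 cm = 1.69 m
BMI = 118.3 / 1.69^2
BMI = 41.42 kg/m^2


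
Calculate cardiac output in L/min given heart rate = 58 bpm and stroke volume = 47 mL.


CO = HR * SV
CO = 58 * 47 / 1000
CO = 2.726 L/min


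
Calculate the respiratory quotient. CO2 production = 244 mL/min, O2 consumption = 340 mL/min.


RQ = VCO2 / VO2
RQ = 244 / 340
RQ = 0.7176


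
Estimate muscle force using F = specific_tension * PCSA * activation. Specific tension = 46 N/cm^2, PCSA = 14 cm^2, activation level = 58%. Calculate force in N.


F = sigma * PCSA * activation
F = 46 * 14 * 0.58
F = 373.5 N


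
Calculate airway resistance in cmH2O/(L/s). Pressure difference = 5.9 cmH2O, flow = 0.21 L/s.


R = dP / flow
R = 5.9 / 0.21
R = 28.1 cmH2O/(L/s)


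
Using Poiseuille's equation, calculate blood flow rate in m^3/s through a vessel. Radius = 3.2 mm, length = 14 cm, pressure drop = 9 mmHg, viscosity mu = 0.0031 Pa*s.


Q = pi*r^4*dP / (8*mu*L)
r = 0.0032 m, L = 0.14 m
dP = 9 mmHg = 1199.898 Pa
Q = 1.1385e-04 m^3/s


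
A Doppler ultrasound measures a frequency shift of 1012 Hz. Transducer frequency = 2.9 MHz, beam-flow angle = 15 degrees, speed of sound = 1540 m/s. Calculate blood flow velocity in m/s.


v = fd * c / (2 * f0 * cos(theta))
v = 1012 * 1540 / (2 * 2.9000e+06 * cos(15))
v = 0.2782 m/s


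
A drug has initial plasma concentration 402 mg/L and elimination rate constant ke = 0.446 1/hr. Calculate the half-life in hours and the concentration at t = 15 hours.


t_half = ln(2) / ke = 0.693147 / 0.446 = 1.554 hr
C(t) = C0 * exp(-ke*t) = 402 * exp(-0.446*15)
C(15) = 0.4998 mg/L


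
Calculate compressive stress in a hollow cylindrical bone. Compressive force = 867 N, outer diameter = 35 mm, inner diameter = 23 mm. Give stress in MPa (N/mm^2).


A = pi*(r_o^2 - r_i^2)
r_o = 17.5 mm, r_i = 11.5 mm
A = 546.637 mm^2
sigma = F/A = 867 / 546.637
sigma = 1.586 MPa


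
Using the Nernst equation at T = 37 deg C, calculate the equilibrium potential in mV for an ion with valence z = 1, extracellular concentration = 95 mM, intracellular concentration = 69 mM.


E = (RT/(zF)) * ln(C_out/C_in)
T = 37 + 273.15 = 310.15 K
E = (8.314 * 310.15 / (1 * 96485)) * ln(95/69)
E = 8.546 mV


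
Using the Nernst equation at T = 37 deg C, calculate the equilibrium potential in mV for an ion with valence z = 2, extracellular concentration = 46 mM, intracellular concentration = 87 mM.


E = (RT/(zF)) * ln(C_out/C_in)
T = 37 + 273.15 = 310.15 K
E = (8.314 * 310.15 / (2 * 96485)) * ln(46/87)
E = -8.516 mV


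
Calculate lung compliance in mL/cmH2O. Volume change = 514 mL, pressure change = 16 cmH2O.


C = dV / dP
C = 514 / 16
C = 32.12 mL/cmH2O


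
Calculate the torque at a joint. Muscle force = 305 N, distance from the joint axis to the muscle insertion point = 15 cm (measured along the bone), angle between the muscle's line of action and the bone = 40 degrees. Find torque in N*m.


Torque = F * d * sin(theta)   (moment arm = d*sin(theta))
d = 15 cm = 0.15 m
Torque = 305 * 0.15 * sin(40)
Torque = 29.41 N*m


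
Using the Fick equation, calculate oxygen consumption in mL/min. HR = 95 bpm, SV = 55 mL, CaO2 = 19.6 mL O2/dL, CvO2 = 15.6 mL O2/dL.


CO = HR*SV = 95*55/1000 = 5.225 L/min
a-v O2 diff = 19.6 - 15.6 = 4 mL/dL
VO2 = CO * (CaO2-CvO2) * 10 dL/L
VO2 = 5.225 * 4 * 10
VO2 = 209 mL/min


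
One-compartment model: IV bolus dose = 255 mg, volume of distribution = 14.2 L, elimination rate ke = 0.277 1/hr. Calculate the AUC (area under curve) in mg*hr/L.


C0 = Dose/Vd = 255/14.2 = 17.9577 mg/L
AUC = C0/ke = 17.9577/0.277
AUC = 64.83 mg*hr/L


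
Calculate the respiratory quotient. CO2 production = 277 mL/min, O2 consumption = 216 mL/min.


RQ = VCO2 / VO2
RQ = 277 / 216
RQ = 1.282


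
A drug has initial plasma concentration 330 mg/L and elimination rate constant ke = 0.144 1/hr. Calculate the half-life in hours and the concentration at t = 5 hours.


t_half = ln(2) / ke = 0.693147 / 0.144 = 4.814 hr
C(t) = C0 * exp(-ke*t) = 330 * exp(-0.144*5)
C(5) = 160.6 mg/L


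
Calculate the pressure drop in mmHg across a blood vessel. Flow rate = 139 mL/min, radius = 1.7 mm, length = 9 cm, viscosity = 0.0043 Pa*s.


dP = 8*mu*L*Q / (pi*r^4)
Q = 139 mL/min = 2.31667e-06 m^3/s
dP = 273.35 Pa = 273.35 / 133.322 mmHg = 2.05 mmHg


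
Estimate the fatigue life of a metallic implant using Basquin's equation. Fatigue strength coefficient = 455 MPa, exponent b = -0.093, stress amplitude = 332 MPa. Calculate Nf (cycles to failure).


sigma_a = sigma_f' * (2Nf)^b
2Nf = (sigma_a/sigma_f')^(1/b)
2Nf = (332/455)^(1/-0.093)
2Nf = 29.631665
Nf = 14.82


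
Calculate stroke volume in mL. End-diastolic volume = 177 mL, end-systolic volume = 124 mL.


SV = EDV - ESV
SV = 177 - 124
SV = 53 mL


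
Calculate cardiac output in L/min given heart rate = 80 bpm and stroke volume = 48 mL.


CO = HR * SV
CO = 80 * 48 / 1000
CO = 3.84 L/min


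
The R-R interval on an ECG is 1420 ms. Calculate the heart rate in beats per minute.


HR = 60 / RR_interval(s)
RR = 1420 ms = 1.42 s
HR = 60 / 1.42 = 42.25 bpm


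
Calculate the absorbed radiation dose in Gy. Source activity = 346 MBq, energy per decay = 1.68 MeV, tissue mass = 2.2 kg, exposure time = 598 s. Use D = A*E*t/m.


A = 346 MBq = 3.4600e+08 Bq
E = 1.68 MeV = 2.69136e-13 J
D = A*E*t/m = 3.4600e+08*2.69136e-13*598/2.2
D = 0.02531 Gy


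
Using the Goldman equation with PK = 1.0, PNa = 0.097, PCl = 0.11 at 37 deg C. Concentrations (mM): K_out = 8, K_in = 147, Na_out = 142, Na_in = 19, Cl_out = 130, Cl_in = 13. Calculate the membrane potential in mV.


Vm = (RT/F)*ln((PK*Ko + PNa*Nao + PCl*Cli)/(PK*Ki + PNa*Nai + PCl*Clo))
Numer = 23.204, Denom = 163.143
Vm = -52.12 mV


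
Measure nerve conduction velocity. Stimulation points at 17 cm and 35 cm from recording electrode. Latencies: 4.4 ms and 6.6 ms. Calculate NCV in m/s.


Distance = (35 - 17) / 100 = 0.18 m
dt = (6.6 - 4.4) / 1000 = 0.0022 s
NCV = dist / dt = 81.82 m/s


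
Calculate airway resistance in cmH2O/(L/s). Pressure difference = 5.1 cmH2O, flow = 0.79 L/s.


R = dP / flow
R = 5.1 / 0.79
R = 6.456 cmH2O/(L/s)


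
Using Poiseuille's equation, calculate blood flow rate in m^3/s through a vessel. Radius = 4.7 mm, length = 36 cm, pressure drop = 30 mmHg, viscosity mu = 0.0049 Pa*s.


Q = pi*r^4*dP / (8*mu*L)
r = 0.0047 m, L = 0.36 m
dP = 30 mmHg = 3999.66 Pa
Q = 4.3449e-04 m^3/s


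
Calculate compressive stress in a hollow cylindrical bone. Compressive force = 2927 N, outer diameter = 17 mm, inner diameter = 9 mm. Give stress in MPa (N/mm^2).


A = pi*(r_o^2 - r_i^2)
r_o = 8.5 mm, r_i = 4.5 mm
A = 163.363 mm^2
sigma = F/A = 2927 / 163.363
sigma = 17.92 MPa


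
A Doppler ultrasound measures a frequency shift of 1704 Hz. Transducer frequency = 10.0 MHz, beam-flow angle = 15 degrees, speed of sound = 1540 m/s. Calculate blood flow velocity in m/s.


v = fd * c / (2 * f0 * cos(theta))
v = 1704 * 1540 / (2 * 1.0000e+07 * cos(15))
v = 0.1358 m/s


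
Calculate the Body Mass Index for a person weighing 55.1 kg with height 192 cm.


BMI = weight / height^2
height = 192 cm = 1.92 m
BMI = 55.1 / 1.92^2
BMI = 14.95 kg/m^2


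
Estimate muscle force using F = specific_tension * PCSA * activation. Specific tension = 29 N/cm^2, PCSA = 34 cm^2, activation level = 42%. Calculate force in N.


F = sigma * PCSA * activation
F = 29 * 34 * 0.42
F = 414.1 N


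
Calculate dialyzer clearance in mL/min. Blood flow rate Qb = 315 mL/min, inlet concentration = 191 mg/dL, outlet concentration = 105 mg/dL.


K = Qb * (Cb_in - Cb_out) / Cb_in
K = 315 * (191 - 105) / 191
K = 141.8 mL/min


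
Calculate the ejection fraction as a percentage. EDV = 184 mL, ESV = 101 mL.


SV = EDV - ESV = 184 - 101 = 83 mL
EF = SV/EDV * 100 = 83/184 * 100
EF = 45.11%


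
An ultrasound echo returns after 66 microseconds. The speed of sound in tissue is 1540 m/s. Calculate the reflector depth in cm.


depth = c * t / 2
t = 66 us = 6.6000e-05 s
depth = 1540 * 6.6000e-05 / 2
depth = 0.05082 m = 5.082 cm


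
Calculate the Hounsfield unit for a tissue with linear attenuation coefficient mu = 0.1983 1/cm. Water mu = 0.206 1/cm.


HU = ((mu_tissue - mu_water) / mu_water) * 1000
HU = ((0.1983 - 0.206) / 0.206) * 1000
HU = -37.38


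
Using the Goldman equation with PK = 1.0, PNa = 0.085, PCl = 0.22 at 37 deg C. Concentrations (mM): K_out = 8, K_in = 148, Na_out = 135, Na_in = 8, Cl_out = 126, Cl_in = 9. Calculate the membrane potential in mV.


Vm = (RT/F)*ln((PK*Ko + PNa*Nao + PCl*Cli)/(PK*Ki + PNa*Nai + PCl*Clo))
Numer = 21.455, Denom = 176.4
Vm = -56.3 mV


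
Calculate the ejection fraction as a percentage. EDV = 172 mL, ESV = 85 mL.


SV = EDV - ESV = 172 - 85 = 87 mL
EF = SV/EDV * 100 = 87/172 * 100
EF = 50.58%


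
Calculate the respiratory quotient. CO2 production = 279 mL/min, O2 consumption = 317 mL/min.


RQ = VCO2 / VO2
RQ = 279 / 317
RQ = 0.8801


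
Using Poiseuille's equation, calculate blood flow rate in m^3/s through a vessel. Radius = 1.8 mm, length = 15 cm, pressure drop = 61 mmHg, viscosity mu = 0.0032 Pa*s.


Q = pi*r^4*dP / (8*mu*L)
r = 0.0018 m, L = 0.15 m
dP = 61 mmHg = 8132.642 Pa
Q = 6.9846e-05 m^3/s


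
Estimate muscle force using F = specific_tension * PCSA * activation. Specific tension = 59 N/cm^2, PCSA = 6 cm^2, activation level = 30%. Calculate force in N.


F = sigma * PCSA * activation
F = 59 * 6 * 0.3
F = 106.2 N


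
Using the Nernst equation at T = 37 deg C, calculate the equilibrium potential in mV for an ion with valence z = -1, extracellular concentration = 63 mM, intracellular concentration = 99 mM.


E = (RT/(zF)) * ln(C_out/C_in)
T = 37 + 273.15 = 310.15 K
E = (8.314 * 310.15 / (-1 * 96485)) * ln(63/99)
E = 12.08 mV


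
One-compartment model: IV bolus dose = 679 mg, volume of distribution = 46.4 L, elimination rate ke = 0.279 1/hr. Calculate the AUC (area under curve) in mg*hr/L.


C0 = Dose/Vd = 679/46.4 = 14.6336 mg/L
AUC = C0/ke = 14.6336/0.279
AUC = 52.45 mg*hr/L


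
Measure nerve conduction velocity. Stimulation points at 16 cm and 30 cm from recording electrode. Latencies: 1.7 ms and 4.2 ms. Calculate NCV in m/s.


Distance = (30 - 16) / 100 = 0.14 m
dt = (4.2 - 1.7) / 1000 = 0.0025 s
NCV = dist / dt = 56 m/s


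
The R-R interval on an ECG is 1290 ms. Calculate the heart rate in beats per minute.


HR = 60 / RR_interval(s)
RR = 1290 ms = 1.29 s
HR = 60 / 1.29 = 46.51 bpm


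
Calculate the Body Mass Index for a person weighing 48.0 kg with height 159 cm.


BMI = weight / height^2
height = 159 cm = 1.59 m
BMI = 48.0 / 1.59^2
BMI = 18.99 kg/m^2


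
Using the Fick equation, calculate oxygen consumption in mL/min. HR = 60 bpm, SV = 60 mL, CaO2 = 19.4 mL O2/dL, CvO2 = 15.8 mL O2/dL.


CO = HR*SV = 60*60/1000 = 3.6 L/min
a-v O2 diff = 19.4 - 15.8 = 3.6 mL/dL
VO2 = CO * (CaO2-CvO2) * 10 dL/L
VO2 = 3.6 * 3.6 * 10
VO2 = 129.6 mL/min


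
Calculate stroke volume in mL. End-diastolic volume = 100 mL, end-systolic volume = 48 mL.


SV = EDV - ESV
SV = 100 - 48
SV = 52 mL


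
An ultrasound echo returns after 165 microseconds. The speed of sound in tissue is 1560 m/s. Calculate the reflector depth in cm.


depth = c * t / 2
t = 165 us = 1.6500e-04 s
depth = 1560 * 1.6500e-04 / 2
depth = 0.1287 m = 12.87 cm


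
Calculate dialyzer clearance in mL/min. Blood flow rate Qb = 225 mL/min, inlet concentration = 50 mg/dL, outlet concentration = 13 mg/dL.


K = Qb * (Cb_in - Cb_out) / Cb_in
K = 225 * (50 - 13) / 50
K = 166.5 mL/min


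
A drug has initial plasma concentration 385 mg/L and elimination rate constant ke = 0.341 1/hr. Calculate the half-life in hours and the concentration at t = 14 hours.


t_half = ln(2) / ke = 0.693147 / 0.341 = 2.033 hr
C(t) = C0 * exp(-ke*t) = 385 * exp(-0.341*14)
C(14) = 3.252 mg/L


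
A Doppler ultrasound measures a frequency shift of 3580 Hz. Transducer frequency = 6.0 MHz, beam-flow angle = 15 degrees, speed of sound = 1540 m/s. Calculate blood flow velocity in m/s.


v = fd * c / (2 * f0 * cos(theta))
v = 3580 * 1540 / (2 * 6.0000e+06 * cos(15))
v = 0.4756 m/s


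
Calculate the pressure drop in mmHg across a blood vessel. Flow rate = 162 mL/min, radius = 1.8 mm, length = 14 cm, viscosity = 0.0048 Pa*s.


dP = 8*mu*L*Q / (pi*r^4)
Q = 162 mL/min = 2.7e-06 m^3/s
dP = 440.132 Pa = 440.132 / 133.322 mmHg = 3.301 mmHg


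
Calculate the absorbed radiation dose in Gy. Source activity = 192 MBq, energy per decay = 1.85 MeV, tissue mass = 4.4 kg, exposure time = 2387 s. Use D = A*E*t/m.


A = 192 MBq = 1.9200e+08 Bq
E = 1.85 MeV = 2.9637e-13 J
D = A*E*t/m = 1.9200e+08*2.9637e-13*2387/4.4
D = 0.03087 Gy


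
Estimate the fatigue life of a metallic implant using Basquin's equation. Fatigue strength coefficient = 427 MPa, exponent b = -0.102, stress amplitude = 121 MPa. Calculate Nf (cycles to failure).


sigma_a = sigma_f' * (2Nf)^b
2Nf = (sigma_a/sigma_f')^(1/b)
2Nf = (121/427)^(1/-0.102)
2Nf = 233907.51
Nf = 1.17e+05


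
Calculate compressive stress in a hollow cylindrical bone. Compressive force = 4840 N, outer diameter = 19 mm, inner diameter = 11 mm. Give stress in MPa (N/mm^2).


A = pi*(r_o^2 - r_i^2)
r_o = 9.5 mm, r_i = 5.5 mm
A = 188.496 mm^2
sigma = F/A = 4840 / 188.496
sigma = 25.68 MPa


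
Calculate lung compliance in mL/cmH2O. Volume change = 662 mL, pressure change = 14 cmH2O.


C = dV / dP
C = 662 / 14
C = 47.29 mL/cmH2O


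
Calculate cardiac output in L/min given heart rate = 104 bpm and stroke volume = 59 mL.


CO = HR * SV
CO = 104 * 59 / 1000
CO = 6.136 L/min


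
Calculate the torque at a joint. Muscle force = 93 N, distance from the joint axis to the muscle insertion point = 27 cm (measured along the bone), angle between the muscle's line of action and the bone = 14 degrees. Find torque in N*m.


Torque = F * d * sin(theta)   (moment arm = d*sin(theta))
d = 27 cm = 0.27 m
Torque = 93 * 0.27 * sin(14)
Torque = 6.075 N*m


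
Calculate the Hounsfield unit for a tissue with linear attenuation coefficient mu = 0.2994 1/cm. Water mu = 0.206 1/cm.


HU = ((mu_tissue - mu_water) / mu_water) * 1000
HU = ((0.2994 - 0.206) / 0.206) * 1000
HU = 453.4


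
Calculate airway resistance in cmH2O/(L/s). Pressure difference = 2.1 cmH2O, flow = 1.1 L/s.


R = dP / flow
R = 2.1 / 1.1
R = 1.909 cmH2O/(L/s)


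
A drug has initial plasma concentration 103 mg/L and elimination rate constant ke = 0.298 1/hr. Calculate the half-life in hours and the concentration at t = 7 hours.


t_half = ln(2) / ke = 0.693147 / 0.298 = 2.326 hr
C(t) = C0 * exp(-ke*t) = 103 * exp(-0.298*7)
C(7) = 12.79 mg/L


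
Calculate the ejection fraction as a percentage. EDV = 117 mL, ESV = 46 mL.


SV = EDV - ESV = 117 - 46 = 71 mL
EF = SV/EDV * 100 = 71/117 * 100
EF = 60.68%


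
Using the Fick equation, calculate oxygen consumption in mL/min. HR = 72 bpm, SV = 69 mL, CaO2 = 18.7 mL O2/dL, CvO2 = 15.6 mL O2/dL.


CO = HR*SV = 72*69/1000 = 4.968 L/min
a-v O2 diff = 18.7 - 15.6 = 3.1 mL/dL
VO2 = CO * (CaO2-CvO2) * 10 dL/L
VO2 = 4.968 * 3.1 * 10
VO2 = 154 mL/min


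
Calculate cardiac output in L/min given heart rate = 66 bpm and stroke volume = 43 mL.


CO = HR * SV
CO = 66 * 43 / 1000
CO = 2.838 L/min


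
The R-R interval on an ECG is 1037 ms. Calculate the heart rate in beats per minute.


HR = 60 / RR_interval(s)
RR = 1037 ms = 1.037 s
HR = 60 / 1.037 = 57.86 bpm


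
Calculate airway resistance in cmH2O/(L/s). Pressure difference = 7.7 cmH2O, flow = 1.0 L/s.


R = dP / flow
R = 7.7 / 1.0
R = 7.7 cmH2O/(L/s)


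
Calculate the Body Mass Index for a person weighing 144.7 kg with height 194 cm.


BMI = weight / height^2
height = 194 cm = 1.94 m
BMI = 144.7 / 1.94^2
BMI = 38.45 kg/m^2


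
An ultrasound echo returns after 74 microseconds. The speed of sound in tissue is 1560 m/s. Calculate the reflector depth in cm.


depth = c * t / 2
t = 74 us = 7.4000e-05 s
depth = 1560 * 7.4000e-05 / 2
depth = 0.05772 m = 5.772 cm


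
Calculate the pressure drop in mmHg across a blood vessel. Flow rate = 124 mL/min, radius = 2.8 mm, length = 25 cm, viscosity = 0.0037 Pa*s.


dP = 8*mu*L*Q / (pi*r^4)
Q = 124 mL/min = 2.06667e-06 m^3/s
dP = 79.1992 Pa = 79.1992 / 133.322 mmHg = 0.594 mmHg


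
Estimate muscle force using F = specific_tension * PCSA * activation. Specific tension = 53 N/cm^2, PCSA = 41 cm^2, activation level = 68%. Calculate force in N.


F = sigma * PCSA * activation
F = 53 * 41 * 0.68
F = 1478 N


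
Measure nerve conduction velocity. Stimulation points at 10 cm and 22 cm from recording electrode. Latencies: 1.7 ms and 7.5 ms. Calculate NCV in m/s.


Distance = (22 - 10) / 100 = 0.12 m
dt = (7.5 - 1.7) / 1000 = 0.0058 s
NCV = dist / dt = 20.69 m/s


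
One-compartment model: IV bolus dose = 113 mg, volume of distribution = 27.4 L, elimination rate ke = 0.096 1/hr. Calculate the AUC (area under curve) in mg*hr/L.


C0 = Dose/Vd = 113/27.4 = 4.12409 mg/L
AUC = C0/ke = 4.12409/0.096
AUC = 42.96 mg*hr/L


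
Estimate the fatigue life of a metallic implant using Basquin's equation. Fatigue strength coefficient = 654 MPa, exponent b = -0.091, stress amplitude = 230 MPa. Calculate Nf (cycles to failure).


sigma_a = sigma_f' * (2Nf)^b
2Nf = (sigma_a/sigma_f')^(1/b)
2Nf = (230/654)^(1/-0.091)
2Nf = 97131.853
Nf = 4.857e+04


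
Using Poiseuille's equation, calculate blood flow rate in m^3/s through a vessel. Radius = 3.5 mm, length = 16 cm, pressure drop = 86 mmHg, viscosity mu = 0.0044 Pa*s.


Q = pi*r^4*dP / (8*mu*L)
r = 0.0035 m, L = 0.16 m
dP = 86 mmHg = 11465.692 Pa
Q = 9.5975e-04 m^3/s


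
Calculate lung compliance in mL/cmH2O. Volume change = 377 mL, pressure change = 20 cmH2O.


C = dV / dP
C = 377 / 20
C = 18.85 mL/cmH2O


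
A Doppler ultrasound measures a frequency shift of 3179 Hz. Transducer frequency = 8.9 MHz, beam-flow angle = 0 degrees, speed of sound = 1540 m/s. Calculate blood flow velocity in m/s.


v = fd * c / (2 * f0 * cos(theta))
v = 3179 * 1540 / (2 * 8.9000e+06 * cos(0))
v = 0.275 m/s


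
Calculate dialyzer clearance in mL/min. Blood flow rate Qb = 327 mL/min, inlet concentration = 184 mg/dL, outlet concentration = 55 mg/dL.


K = Qb * (Cb_in - Cb_out) / Cb_in
K = 327 * (184 - 55) / 184
K = 229.3 mL/min


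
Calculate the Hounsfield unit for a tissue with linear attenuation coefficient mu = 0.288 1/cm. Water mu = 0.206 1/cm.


HU = ((mu_tissue - mu_water) / mu_water) * 1000
HU = ((0.288 - 0.206) / 0.206) * 1000
HU = 398.1


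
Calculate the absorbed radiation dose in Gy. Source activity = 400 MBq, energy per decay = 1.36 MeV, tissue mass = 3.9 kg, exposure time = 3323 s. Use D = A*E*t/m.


A = 400 MBq = 4.0000e+08 Bq
E = 1.36 MeV = 2.17872e-13 J
D = A*E*t/m = 4.0000e+08*2.17872e-13*3323/3.9
D = 0.07426 Gy


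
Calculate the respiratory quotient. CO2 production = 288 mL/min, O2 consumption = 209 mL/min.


RQ = VCO2 / VO2
RQ = 288 / 209
RQ = 1.378


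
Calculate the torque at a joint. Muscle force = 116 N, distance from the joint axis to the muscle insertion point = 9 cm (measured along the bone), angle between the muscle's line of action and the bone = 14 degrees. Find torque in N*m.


Torque = F * d * sin(theta)   (moment arm = d*sin(theta))
d = 9 cm = 0.09 m
Torque = 116 * 0.09 * sin(14)
Torque = 2.526 N*m


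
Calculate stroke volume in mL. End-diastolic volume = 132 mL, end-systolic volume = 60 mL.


SV = EDV - ESV
SV = 132 - 60
SV = 72 mL


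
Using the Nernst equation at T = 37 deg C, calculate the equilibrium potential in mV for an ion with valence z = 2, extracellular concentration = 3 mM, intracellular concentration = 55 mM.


E = (RT/(zF)) * ln(C_out/C_in)
T = 37 + 273.15 = 310.15 K
E = (8.314 * 310.15 / (2 * 96485)) * ln(3/55)
E = -38.87 mV


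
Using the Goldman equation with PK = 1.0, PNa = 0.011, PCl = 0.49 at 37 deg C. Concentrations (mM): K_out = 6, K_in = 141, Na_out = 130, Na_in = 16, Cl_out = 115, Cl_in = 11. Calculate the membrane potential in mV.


Vm = (RT/F)*ln((PK*Ko + PNa*Nao + PCl*Cli)/(PK*Ki + PNa*Nai + PCl*Clo))
Numer = 12.82, Denom = 197.526
Vm = -73.09 mV


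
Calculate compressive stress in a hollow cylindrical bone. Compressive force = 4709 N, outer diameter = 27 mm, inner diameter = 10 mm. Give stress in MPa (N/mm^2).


A = pi*(r_o^2 - r_i^2)
r_o = 13.5 mm, r_i = 5 mm
A = 494.015 mm^2
sigma = F/A = 4709 / 494.015
sigma = 9.532 MPa


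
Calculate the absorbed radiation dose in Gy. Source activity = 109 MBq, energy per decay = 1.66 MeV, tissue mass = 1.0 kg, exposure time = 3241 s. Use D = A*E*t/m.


A = 109 MBq = 1.0900e+08 Bq
E = 1.66 MeV = 2.65932e-13 J
D = A*E*t/m = 1.0900e+08*2.65932e-13*3241/1.0
D = 0.09395 Gy


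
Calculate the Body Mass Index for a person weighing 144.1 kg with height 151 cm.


BMI = weight / height^2
height = 151 cm = 1.51 m
BMI = 144.1 / 1.51^2
BMI = 63.2 kg/m^2


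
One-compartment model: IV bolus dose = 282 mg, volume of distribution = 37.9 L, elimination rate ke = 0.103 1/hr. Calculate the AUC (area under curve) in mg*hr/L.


C0 = Dose/Vd = 282/37.9 = 7.44063 mg/L
AUC = C0/ke = 7.44063/0.103
AUC = 72.24 mg*hr/L


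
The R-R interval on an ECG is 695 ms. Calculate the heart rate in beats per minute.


HR = 60 / RR_interval(s)
RR = 695 ms = 0.695 s
HR = 60 / 0.695 = 86.33 bpm


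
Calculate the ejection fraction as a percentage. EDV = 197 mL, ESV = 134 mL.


SV = EDV - ESV = 197 - 134 = 63 mL
EF = SV/EDV * 100 = 63/197 * 100
EF = 31.98%


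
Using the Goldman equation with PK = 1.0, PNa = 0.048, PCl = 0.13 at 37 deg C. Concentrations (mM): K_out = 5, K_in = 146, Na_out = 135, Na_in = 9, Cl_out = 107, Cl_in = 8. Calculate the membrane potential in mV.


Vm = (RT/F)*ln((PK*Ko + PNa*Nao + PCl*Cli)/(PK*Ki + PNa*Nai + PCl*Clo))
Numer = 12.52, Denom = 160.342
Vm = -68.15 mV


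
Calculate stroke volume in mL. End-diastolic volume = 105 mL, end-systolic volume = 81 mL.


SV = EDV - ESV
SV = 105 - 81
SV = 24 mL
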